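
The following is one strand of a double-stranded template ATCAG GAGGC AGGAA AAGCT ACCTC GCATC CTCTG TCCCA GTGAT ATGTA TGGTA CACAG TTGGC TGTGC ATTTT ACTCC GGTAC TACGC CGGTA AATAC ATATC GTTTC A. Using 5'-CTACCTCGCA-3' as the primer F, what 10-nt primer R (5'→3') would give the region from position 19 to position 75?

The product's 3' end on the top strand is position 75.
The reverse primer anneals to the top strand over positions 66–75, i.e. to TGTGCATTTT.
Its sequence written 5'→3' is the reverse complement: AAAATGCACA.

5'-AAAATGCACA-3'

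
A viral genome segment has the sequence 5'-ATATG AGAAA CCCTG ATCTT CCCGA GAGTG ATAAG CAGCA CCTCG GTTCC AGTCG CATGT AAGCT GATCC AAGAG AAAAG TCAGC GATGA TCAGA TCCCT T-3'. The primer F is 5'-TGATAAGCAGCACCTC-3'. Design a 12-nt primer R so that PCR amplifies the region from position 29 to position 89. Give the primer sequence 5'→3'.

5'-CATCGCTGACTT-3'

The product's 3' end on the top strand is position 89.
The reverse primer anneals to the top strand over positions 78–89, i.e. to AAGTCAGCGATG.
Its sequence written 5'→3' is the reverse complement: CATCGCTGACTT.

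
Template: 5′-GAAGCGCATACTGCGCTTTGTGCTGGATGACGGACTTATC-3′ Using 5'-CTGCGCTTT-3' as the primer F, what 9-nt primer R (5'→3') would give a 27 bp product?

5'-AAGTCCGTC-3'

The forward primer binds at positions 11–19, so a 27 bp product ends at position 11 + 27 − 1 = 37.
The reverse primer anneals to the top strand over positions 29–37, i.e. to GACGGACTT.
Its sequence written 5'→3' is the reverse complement: AAGTCCGTC.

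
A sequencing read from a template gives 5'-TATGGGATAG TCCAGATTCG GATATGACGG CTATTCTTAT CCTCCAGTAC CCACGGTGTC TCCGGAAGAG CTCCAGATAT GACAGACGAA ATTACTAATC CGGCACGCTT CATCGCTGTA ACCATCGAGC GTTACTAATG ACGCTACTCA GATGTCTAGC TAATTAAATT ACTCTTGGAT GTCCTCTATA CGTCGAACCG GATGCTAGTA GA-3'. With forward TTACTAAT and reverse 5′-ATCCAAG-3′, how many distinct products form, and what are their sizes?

Two products: 89 bp, 49 bp

The forward primer TTACTAAT matches the top strand at positions 92–99, 132–139.
The reverse primer's reverse complement is CTTGGAT, matching at positions 174–180.
Each forward site pairs with the reverse site to give a product ending at position 180: sizes 89, 49 bp.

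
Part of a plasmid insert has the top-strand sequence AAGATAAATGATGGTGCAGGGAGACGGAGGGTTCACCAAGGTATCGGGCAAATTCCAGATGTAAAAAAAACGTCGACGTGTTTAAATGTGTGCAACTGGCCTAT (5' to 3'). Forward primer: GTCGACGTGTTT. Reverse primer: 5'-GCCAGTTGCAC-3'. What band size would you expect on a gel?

29 bp

The forward primer matches the template at positions 72–83.
Taking the reverse complement of GCCAGTTGCAC gives GTGCAACTGGC, found at positions 90–100 on the template; the primer anneals here to the top strand with its 3' end pointing upstream.
Amplicon spans positions 72–100: 29 bp.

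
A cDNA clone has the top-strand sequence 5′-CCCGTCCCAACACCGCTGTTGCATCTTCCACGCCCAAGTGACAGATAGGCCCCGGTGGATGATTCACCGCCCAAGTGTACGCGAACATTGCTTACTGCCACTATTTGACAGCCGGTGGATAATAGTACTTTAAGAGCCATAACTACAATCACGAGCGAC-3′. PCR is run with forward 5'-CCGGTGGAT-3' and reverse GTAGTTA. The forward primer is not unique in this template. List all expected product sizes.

95 bp, 35 bp

The forward primer CCGGTGGAT matches the top strand at positions 52–60, 112–120.
The reverse primer's reverse complement is TAACTAC, matching at positions 140–146.
Each forward site pairs with the reverse site to give a product ending at position 146: sizes 95, 35 bp.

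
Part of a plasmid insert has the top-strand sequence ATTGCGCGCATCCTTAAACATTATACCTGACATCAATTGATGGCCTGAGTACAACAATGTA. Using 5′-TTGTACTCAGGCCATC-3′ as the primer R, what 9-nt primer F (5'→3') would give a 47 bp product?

The reverse primer's reverse complement GATGGCCTGAGTACAA matches the template at positions 39–54, so the product ends at position 54.
A 47 bp product then starts at position 54 − 47 + 1 = 8.
The forward primer is identical to the top strand there: GCATCCTTA.

5'-GCATCCTTA-3'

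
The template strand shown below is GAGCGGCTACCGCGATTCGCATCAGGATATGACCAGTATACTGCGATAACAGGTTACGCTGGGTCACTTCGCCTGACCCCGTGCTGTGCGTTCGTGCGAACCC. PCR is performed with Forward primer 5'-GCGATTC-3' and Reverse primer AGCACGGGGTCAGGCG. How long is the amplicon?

Scanning the template, GCGATTC occurs at positions 12–18; this primer anneals to the bottom strand there with its 3' end pointing downstream.
Taking the reverse complement of AGCACGGGGTCAGGCG gives CGCCTGACCCCGTGCT, found at positions 70–85 on the template; the primer anneals here to the top strand with its 3' end pointing upstream.
Product length = (reverse-primer end) − (forward-primer start) + 1 = 85 − 12 + 1 = 74 bp.

74 bp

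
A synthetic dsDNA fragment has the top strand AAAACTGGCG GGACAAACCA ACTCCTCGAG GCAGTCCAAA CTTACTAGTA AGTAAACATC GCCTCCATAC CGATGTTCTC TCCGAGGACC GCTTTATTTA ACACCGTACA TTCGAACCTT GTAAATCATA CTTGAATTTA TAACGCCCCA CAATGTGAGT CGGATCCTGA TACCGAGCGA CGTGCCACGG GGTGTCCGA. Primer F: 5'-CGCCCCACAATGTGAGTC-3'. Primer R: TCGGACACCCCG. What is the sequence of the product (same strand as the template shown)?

Scanning the template, CGCCCCACAATGTGAGTC occurs at positions 144–161; this primer anneals to the bottom strand there with its 3' end pointing downstream.
Reverse complement of the reverse primer: CGGGGTGTCCGA. This occurs on the top strand at positions 188–199.
The product is the template from position 144 through 199 (56 bp).

5'-CGCCCCACAATGTGAGTCGGATCCTGATACCGAGCGACGTGCCACGGGGTGTCCGA-3'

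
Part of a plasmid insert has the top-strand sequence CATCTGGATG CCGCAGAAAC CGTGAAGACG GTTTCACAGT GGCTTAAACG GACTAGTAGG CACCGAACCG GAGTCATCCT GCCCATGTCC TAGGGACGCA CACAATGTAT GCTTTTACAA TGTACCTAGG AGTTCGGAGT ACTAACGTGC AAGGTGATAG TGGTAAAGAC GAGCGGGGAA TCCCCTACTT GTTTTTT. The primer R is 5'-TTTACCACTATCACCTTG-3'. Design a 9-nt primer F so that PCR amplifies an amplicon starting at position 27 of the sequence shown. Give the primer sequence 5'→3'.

5'-GACGGTTTC-3'

The reverse primer's reverse complement CAAGGTGATAGTGGTAAA matches the template at positions 150–167; the product starts at position 27.
The forward primer is identical to the top strand over positions 27–35: GACGGTTTC.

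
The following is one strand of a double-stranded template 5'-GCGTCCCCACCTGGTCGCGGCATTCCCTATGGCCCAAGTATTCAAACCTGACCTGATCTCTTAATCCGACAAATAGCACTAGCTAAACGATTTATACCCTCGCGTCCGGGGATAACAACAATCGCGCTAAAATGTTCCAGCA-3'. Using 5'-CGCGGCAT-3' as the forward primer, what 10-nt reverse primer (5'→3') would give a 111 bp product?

The forward primer binds at positions 16–23, so a 111 bp product ends at position 16 + 111 − 1 = 126.
The reverse primer anneals to the top strand over positions 117–126, i.e. to AACAATCGCG.
Its sequence written 5'→3' is the reverse complement: CGCGATTGTT.

5'-CGCGATTGTT-3'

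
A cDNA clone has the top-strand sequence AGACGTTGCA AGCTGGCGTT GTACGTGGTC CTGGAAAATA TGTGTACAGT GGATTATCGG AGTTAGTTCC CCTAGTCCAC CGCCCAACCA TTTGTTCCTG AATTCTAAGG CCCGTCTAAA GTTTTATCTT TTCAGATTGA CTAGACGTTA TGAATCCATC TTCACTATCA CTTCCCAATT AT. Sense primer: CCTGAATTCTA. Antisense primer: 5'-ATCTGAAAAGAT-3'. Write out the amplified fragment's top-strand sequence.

The forward primer matches the template at positions 97–107.
Taking the reverse complement of ATCTGAAAAGAT gives ATCTTTTCAGAT, found at positions 126–137 on the template; the primer anneals here to the top strand with its 3' end pointing upstream.
The product is the template from position 97 through 137 (41 bp).

5'-CCTGAATTCTAAGGCCCGTCTAAAGTTTTATCTTTTCAGAT-3'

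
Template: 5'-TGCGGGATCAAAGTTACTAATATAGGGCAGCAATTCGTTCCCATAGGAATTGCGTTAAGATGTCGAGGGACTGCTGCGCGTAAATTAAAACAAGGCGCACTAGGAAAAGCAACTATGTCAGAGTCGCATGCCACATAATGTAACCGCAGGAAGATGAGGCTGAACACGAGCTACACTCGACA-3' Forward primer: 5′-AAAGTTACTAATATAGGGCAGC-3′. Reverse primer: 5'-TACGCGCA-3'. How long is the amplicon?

73 bp

Forward primer AAAGTTACTAATATAGGGCAGC is found on the top strand at positions 10–31.
The reverse primer's reverse complement is TGCGCGTA, which matches the template at positions 75–82.
Product length = (reverse-primer end) − (forward-primer start) + 1 = 82 − 10 + 1 = 73 bp.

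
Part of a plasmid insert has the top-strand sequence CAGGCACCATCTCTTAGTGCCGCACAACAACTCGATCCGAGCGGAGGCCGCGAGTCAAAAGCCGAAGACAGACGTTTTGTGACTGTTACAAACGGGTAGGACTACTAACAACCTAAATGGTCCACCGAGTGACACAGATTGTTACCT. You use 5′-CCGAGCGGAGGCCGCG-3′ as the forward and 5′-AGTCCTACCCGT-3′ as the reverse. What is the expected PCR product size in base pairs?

67 bp

Scanning the template, CCGAGCGGAGGCCGCG occurs at positions 37–52; this primer anneals to the bottom strand there with its 3' end pointing downstream.
Reverse complement of the reverse primer: ACGGGTAGGACT. This occurs on the top strand at positions 92–103.
Product length = (reverse-primer end) − (forward-primer start) + 1 = 103 − 37 + 1 = 67 bp.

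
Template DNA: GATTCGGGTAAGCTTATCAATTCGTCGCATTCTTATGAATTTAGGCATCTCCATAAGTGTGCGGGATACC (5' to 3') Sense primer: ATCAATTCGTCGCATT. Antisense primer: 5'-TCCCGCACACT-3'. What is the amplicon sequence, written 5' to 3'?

Forward primer ATCAATTCGTCGCATT is found on the top strand at positions 16–31.
The reverse primer's reverse complement is AGTGTGCGGGA, which matches the template at positions 56–66.
The product is the template from position 16 through 66 (51 bp).

5'-ATCAATTCGTCGCATTCTTATGAATTTAGGCATCTCCATAAGTGTGCGGGA-3'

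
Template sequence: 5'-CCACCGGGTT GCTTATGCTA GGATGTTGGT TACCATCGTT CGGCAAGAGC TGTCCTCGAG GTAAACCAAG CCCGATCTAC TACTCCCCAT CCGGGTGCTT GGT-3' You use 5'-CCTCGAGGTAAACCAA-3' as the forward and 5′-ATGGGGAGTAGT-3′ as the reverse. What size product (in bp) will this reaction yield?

37 bp

Scanning the template, CCTCGAGGTAAACCAA occurs at positions 54–69; this primer anneals to the bottom strand there with its 3' end pointing downstream.
Reverse complement of the reverse primer: ACTACTCCCCAT. This occurs on the top strand at positions 79–90.
Amplicon spans positions 54–90: 37 bp.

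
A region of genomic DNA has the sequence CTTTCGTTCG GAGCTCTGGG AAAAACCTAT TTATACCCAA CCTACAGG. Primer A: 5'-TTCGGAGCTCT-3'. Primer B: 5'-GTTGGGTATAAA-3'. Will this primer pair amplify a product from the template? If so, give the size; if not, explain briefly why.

Primer A (TTCGGAGCTCT) matches the top strand at positions 7–17; it acts as a forward primer.
Primer B's reverse complement is TTTATACCCAAC, matching the top strand at positions 30–41; it acts as a reverse primer.
The 3' ends face each other across positions 7–41, giving a 35 bp product.

Yes — a 35 bp product.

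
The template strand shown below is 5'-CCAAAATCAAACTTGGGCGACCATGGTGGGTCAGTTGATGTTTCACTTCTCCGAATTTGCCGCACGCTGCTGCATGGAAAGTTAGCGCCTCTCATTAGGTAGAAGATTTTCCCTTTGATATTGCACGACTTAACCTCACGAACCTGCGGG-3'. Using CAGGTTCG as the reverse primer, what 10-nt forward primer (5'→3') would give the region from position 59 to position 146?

The reverse primer's reverse complement CGAACCTG matches the template at positions 139–146; the product starts at position 59.
The forward primer is identical to the top strand over positions 59–68: GCCGCACGCT.

5'-GCCGCACGCT-3'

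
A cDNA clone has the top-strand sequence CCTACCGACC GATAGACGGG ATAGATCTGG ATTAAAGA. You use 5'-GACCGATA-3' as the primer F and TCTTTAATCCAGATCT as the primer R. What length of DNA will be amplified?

32 bp

The forward primer matches the template at positions 7–14.
Reverse complement of the reverse primer: AGATCTGGATTAAAGA. This occurs on the top strand at positions 23–38.
Product length = (reverse-primer end) − (forward-primer start) + 1 = 38 − 7 + 1 = 32 bp.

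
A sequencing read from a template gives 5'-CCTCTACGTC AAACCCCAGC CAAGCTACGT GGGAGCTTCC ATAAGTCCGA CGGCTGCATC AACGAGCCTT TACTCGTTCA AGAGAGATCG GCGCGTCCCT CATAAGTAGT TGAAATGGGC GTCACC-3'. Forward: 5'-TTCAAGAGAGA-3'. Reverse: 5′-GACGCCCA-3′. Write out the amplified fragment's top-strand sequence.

Scanning the template, TTCAAGAGAGA occurs at positions 77–87; this primer anneals to the bottom strand there with its 3' end pointing downstream.
The reverse primer's reverse complement is TGGGCGTC, which matches the template at positions 116–123.
The product is the template from position 77 through 123 (47 bp).

5'-TTCAAGAGAGATCGGCGCGTCCCTCATAAGTAGTTGAAATGGGCGTC-3'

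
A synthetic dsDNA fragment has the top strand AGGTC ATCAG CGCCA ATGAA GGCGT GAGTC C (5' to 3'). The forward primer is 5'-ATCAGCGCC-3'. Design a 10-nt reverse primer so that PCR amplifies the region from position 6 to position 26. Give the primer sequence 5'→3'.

The product's 3' end on the top strand is position 26.
The reverse primer anneals to the top strand over positions 17–26, i.e. to TGAAGGCGTG.
Its sequence written 5'→3' is the reverse complement: CACGCCTTCA.

5'-CACGCCTTCA-3'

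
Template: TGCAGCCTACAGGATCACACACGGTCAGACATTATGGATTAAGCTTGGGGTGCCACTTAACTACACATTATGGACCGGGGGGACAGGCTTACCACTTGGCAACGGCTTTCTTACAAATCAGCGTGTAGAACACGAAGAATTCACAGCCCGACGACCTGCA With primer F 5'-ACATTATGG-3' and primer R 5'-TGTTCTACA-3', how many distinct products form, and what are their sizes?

Two products: 104 bp, 68 bp

The forward primer ACATTATGG matches the top strand at positions 29–37, 65–73.
The reverse primer's reverse complement is TGTAGAACA, matching at positions 124–132.
Each forward site pairs with the reverse site to give a product ending at position 132: sizes 104, 68 bp.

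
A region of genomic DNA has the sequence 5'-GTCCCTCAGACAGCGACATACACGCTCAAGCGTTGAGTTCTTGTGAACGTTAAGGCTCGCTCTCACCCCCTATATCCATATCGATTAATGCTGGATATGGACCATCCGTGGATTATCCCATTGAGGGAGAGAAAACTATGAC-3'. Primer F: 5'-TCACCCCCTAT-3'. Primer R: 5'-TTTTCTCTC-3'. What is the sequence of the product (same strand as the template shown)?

5'-TCACCCCCTATATCCATATCGATTAATGCTGGATATGGACCATCCGTGGATTATCCCATTGAGGGAGAGAAAA-3'

The forward primer matches the template at positions 63–73.
Reverse complement of the reverse primer: GAGAGAAAA. This occurs on the top strand at positions 127–135.
The product is the template from position 63 through 135 (73 bp).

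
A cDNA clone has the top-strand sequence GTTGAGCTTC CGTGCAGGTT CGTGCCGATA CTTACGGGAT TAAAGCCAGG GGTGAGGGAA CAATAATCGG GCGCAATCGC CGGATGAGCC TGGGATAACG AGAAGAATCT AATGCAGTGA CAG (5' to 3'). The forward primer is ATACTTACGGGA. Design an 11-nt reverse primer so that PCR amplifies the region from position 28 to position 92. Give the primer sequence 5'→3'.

The product's 3' end on the top strand is position 92.
The reverse primer anneals to the top strand over positions 82–92, i.e. to GGATGAGCCTG.
Its sequence written 5'→3' is the reverse complement: CAGGCTCATCC.

5'-CAGGCTCATCC-3'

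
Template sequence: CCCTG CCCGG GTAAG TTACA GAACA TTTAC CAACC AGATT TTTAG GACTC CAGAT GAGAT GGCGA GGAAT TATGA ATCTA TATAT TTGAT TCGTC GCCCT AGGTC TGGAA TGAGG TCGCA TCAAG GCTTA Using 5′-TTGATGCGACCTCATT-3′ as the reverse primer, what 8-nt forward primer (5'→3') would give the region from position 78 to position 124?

5'-CTATATAT-3'

The reverse primer's reverse complement AATGAGGTCGCATCAA matches the template at positions 109–124; the product starts at position 78.
The forward primer is identical to the top strand over positions 78–85: CTATATAT.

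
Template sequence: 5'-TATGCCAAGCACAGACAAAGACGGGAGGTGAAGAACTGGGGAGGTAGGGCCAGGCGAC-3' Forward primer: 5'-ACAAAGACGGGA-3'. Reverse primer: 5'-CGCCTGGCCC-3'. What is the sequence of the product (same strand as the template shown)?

5'-ACAAAGACGGGAGGTGAAGAACTGGGGAGGTAGGGCCAGGCG-3'

Forward primer ACAAAGACGGGA is found on the top strand at positions 15–26.
Taking the reverse complement of CGCCTGGCCC gives GGGCCAGGCG, found at positions 47–56 on the template; the primer anneals here to the top strand with its 3' end pointing upstream.
The product is the template from position 15 through 56 (42 bp).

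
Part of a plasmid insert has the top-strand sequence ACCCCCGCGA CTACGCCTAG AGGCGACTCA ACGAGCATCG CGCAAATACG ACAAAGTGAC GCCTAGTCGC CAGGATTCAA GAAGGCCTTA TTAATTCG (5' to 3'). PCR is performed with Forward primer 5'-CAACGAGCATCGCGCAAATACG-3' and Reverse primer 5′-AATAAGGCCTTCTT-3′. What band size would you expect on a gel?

Forward primer CAACGAGCATCGCGCAAATACG is found on the top strand at positions 29–50.
Reverse complement of the reverse primer: AAGAAGGCCTTATT. This occurs on the top strand at positions 79–92.
The product runs from position 29 to position 92, so its length is 92 − 29 + 1 = 64 bp.

64 bp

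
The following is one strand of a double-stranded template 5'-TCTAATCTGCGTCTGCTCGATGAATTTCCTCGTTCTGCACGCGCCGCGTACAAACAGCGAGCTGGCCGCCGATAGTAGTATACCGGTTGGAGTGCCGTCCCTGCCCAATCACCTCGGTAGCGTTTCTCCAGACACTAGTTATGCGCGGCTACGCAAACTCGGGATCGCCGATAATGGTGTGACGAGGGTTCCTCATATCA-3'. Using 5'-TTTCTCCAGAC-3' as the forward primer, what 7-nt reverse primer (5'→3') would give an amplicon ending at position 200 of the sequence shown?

5'-TGATATG-3'

The forward primer binds at positions 123–133; the product's 3' end on the top strand is position 200.
The reverse primer anneals to the top strand over positions 194–200, i.e. to CATATCA.
Its sequence written 5'→3' is the reverse complement: TGATATG.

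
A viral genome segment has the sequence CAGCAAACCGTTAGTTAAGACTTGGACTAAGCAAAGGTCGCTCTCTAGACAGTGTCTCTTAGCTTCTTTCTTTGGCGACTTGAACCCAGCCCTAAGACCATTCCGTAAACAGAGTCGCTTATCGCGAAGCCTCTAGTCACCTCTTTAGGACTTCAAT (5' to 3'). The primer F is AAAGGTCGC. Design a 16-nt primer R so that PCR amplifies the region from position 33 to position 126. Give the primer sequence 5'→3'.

The product's 3' end on the top strand is position 126.
The reverse primer anneals to the top strand over positions 111–126, i.e. to AGAGTCGCTTATCGCG.
Its sequence written 5'→3' is the reverse complement: CGCGATAAGCGACTCT.

5'-CGCGATAAGCGACTCT-3'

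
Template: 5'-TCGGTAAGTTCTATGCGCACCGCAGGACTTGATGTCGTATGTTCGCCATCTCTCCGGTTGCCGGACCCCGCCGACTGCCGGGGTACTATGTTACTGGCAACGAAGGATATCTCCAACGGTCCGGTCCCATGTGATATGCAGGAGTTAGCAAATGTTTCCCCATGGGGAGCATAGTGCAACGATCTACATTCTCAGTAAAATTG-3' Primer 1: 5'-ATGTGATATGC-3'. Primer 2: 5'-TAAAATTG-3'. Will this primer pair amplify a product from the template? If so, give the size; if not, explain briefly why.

Primer 1 (ATGTGATATGC) matches the top strand at positions 129–139 (3' end points downstream).
Primer 2 (TAAAATTG) also matches the top strand directly, at positions 196–203 — its reverse complement CAATTTTA is not present.
Both primers anneal to the bottom strand with 3' ends pointing the same way, so neither can prime synthesis back toward the other.

No product — both primers anneal to the same strand and extend in the same direction.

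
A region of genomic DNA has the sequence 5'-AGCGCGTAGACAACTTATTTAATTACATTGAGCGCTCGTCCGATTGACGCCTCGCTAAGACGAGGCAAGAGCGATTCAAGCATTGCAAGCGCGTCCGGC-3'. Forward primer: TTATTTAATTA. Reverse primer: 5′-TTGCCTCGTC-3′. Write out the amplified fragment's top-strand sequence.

Forward primer TTATTTAATTA is found on the top strand at positions 15–25.
The reverse primer's reverse complement is GACGAGGCAA, which matches the template at positions 59–68.
The product is the template from position 15 through 68 (54 bp).

5'-TTATTTAATTACATTGAGCGCTCGTCCGATTGACGCCTCGCTAAGACGAGGCAA-3'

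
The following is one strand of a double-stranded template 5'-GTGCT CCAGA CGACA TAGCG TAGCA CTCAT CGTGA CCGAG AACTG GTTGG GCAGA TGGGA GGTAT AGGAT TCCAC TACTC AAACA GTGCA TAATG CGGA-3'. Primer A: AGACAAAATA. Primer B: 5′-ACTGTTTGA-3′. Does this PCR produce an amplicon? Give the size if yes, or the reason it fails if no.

No product — primer A has no binding site in the template.

Primer A (AGACAAAATA) does not match the top strand, and its reverse complement TATTTTGTCT does not match either.
With no annealing site for primer A, no amplification occurs.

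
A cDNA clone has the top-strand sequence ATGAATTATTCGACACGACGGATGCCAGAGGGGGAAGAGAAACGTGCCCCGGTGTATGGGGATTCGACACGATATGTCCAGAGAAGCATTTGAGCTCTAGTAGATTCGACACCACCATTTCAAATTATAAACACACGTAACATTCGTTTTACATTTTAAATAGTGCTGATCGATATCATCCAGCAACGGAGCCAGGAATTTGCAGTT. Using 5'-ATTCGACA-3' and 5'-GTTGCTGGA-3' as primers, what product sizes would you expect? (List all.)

180 bp, 126 bp, 84 bp

The forward primer ATTCGACA matches the top strand at positions 8–15, 62–69, 104–111.
The reverse primer's reverse complement is TCCAGCAAC, matching at positions 179–187.
Each forward site pairs with the reverse site to give a product ending at position 187: sizes 180, 126, 84 bp.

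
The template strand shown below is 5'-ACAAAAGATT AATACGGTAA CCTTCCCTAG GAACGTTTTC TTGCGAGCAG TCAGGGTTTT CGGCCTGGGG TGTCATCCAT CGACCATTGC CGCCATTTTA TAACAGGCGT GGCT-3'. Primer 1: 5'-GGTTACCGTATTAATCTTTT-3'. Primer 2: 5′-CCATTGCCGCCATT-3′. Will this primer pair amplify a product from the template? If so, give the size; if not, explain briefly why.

No product — the primers' 3' ends point away from each other.

Primer 1 (GGTTACCGTATTAATCTTTT) has reverse complement AAAAGATTAATACGGTAACC, which matches the top strand at positions 3–22; primer 1 anneals to the top strand there with its 3' end pointing upstream toward position 3.
Primer 2 (CCATTGCCGCCATT) matches the top strand directly at positions 84–97; it anneals to the bottom strand with its 3' end pointing downstream toward position 97.
The 3' ends diverge (primer 1 extends toward position 1, primer 2 toward position 114), so the primers never converge on a shared product.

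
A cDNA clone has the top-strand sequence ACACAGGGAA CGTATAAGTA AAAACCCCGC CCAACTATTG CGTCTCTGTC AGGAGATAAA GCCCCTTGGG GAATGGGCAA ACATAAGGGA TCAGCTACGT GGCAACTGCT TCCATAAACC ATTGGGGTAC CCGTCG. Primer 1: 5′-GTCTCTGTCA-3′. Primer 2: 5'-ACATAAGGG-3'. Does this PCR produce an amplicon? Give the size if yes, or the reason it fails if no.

No product — both primers anneal to the same strand and extend in the same direction.

Primer 1 (GTCTCTGTCA) matches the top strand at positions 42–51 (3' end points downstream).
Primer 2 (ACATAAGGG) also matches the top strand directly, at positions 81–89 — its reverse complement CCCTTATGT is not present.
Both primers anneal to the bottom strand with 3' ends pointing the same way, so neither can prime synthesis back toward the other.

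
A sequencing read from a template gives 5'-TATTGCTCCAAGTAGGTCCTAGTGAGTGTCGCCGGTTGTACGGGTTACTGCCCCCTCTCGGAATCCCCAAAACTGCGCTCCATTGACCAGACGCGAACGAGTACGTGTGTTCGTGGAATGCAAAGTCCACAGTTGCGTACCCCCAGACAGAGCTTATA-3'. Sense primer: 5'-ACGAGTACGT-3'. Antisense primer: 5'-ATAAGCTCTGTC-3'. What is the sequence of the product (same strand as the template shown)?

Scanning the template, ACGAGTACGT occurs at positions 97–106; this primer anneals to the bottom strand there with its 3' end pointing downstream.
Taking the reverse complement of ATAAGCTCTGTC gives GACAGAGCTTAT, found at positions 146–157 on the template; the primer anneals here to the top strand with its 3' end pointing upstream.
The product is the template from position 97 through 157 (61 bp).

5'-ACGAGTACGTGTGTTCGTGGAATGCAAAGTCCACAGTTGCGTACCCCCAGACAGAGCTTAT-3'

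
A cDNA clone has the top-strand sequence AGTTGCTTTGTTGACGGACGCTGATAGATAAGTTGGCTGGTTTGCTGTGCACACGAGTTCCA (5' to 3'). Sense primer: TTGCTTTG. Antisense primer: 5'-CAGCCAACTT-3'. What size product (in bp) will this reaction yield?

37 bp

Forward primer TTGCTTTG is found on the top strand at positions 3–10.
Reverse complement of the reverse primer: AAGTTGGCTG. This occurs on the top strand at positions 30–39.
Amplicon spans positions 3–39: 37 bp.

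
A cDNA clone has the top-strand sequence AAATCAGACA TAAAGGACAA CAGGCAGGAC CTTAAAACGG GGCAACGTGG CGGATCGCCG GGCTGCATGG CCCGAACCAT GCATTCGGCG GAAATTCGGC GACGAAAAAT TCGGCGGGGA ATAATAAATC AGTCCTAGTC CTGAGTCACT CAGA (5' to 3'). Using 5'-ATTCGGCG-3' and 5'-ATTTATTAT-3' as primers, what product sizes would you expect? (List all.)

47 bp, 36 bp, 21 bp

The forward primer ATTCGGCG matches the top strand at positions 83–90, 94–101, 109–116.
The reverse primer's reverse complement is ATAATAAAT, matching at positions 121–129.
Each forward site pairs with the reverse site to give a product ending at position 129: sizes 47, 36, 21 bp.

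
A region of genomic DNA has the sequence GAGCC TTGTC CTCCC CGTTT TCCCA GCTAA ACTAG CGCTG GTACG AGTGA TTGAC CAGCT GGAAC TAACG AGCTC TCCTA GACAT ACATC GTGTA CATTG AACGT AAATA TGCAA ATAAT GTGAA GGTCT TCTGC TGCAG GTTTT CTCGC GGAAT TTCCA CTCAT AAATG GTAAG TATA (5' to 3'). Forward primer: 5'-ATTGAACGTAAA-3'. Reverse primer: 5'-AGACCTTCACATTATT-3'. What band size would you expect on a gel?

Scanning the template, ATTGAACGTAAA occurs at positions 97–108; this primer anneals to the bottom strand there with its 3' end pointing downstream.
The reverse primer's reverse complement is AATAATGTGAAGGTCT, which matches the template at positions 115–130.
Amplicon spans positions 97–130: 34 bp.

34 bp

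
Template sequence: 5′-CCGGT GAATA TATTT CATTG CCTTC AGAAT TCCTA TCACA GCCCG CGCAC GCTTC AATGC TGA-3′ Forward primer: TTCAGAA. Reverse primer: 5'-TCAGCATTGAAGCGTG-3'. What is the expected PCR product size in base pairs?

Scanning the template, TTCAGAA occurs at positions 23–29; this primer anneals to the bottom strand there with its 3' end pointing downstream.
Taking the reverse complement of TCAGCATTGAAGCGTG gives CACGCTTCAATGCTGA, found at positions 48–63 on the template; the primer anneals here to the top strand with its 3' end pointing upstream.
The product runs from position 23 to position 63, so its length is 63 − 23 + 1 = 41 bp.

41 bp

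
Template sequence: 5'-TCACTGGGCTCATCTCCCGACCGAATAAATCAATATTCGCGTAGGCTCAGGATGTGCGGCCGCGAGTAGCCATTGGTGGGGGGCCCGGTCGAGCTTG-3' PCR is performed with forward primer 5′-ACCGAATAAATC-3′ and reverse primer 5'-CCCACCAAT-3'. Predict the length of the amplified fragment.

61 bp

Scanning the template, ACCGAATAAATC occurs at positions 20–31; this primer anneals to the bottom strand there with its 3' end pointing downstream.
Taking the reverse complement of CCCACCAAT gives ATTGGTGGG, found at positions 72–80 on the template; the primer anneals here to the top strand with its 3' end pointing upstream.
Amplicon spans positions 20–80: 61 bp.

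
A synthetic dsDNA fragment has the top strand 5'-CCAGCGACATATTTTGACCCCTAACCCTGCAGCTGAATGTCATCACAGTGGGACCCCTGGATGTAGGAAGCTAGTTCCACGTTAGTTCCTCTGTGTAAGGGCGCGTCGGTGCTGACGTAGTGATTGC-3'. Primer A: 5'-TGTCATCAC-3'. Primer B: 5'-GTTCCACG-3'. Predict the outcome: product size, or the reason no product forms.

No product — both primers anneal to the same strand and extend in the same direction.

Primer A (TGTCATCAC) matches the top strand at positions 38–46 (3' end points downstream).
Primer B (GTTCCACG) also matches the top strand directly, at positions 74–81 — its reverse complement CGTGGAAC is not present.
Both primers anneal to the bottom strand with 3' ends pointing the same way, so neither can prime synthesis back toward the other.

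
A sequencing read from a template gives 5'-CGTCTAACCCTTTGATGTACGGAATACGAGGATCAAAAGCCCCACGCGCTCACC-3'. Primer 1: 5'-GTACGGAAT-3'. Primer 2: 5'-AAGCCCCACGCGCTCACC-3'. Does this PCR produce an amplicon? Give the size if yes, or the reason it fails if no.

Primer 1 (GTACGGAAT) matches the top strand at positions 17–25 (3' end points downstream).
Primer 2 (AAGCCCCACGCGCTCACC) also matches the top strand directly, at positions 37–54 — its reverse complement GGTGAGCGCGTGGGGCTT is not present.
Both primers anneal to the bottom strand with 3' ends pointing the same way, so neither can prime synthesis back toward the other.

No product — both primers anneal to the same strand and extend in the same direction.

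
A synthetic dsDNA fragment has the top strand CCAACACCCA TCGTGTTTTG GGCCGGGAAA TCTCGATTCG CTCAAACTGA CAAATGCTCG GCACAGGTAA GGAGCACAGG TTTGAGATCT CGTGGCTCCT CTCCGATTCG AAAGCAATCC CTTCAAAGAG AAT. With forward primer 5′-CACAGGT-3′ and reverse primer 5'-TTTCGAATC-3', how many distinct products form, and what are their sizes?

Two products: 52 bp, 39 bp

The forward primer CACAGGT matches the top strand at positions 62–68, 75–81.
The reverse primer's reverse complement is GATTCGAAA, matching at positions 105–113.
Each forward site pairs with the reverse site to give a product ending at position 113: sizes 52, 39 bp.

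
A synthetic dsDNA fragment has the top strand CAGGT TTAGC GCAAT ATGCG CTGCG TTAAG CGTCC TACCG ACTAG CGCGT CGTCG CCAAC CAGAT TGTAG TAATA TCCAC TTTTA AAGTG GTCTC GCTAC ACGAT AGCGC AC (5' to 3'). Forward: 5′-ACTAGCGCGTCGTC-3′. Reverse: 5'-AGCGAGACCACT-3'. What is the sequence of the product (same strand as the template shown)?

Forward primer ACTAGCGCGTCGTC is found on the top strand at positions 41–54.
Reverse complement of the reverse primer: AGTGGTCTCGCT. This occurs on the top strand at positions 87–98.
The product is the template from position 41 through 98 (58 bp).

5'-ACTAGCGCGTCGTCGCCAACCAGATTGTAGTAATATCCACTTTTAAAGTGGTCTCGCT-3'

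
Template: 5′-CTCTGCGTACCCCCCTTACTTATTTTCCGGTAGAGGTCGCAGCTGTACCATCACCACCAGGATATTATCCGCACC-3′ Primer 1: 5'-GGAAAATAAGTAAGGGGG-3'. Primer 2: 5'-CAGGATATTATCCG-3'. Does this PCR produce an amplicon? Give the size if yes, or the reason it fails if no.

Primer 1 (GGAAAATAAGTAAGGGGG) has reverse complement CCCCCTTACTTATTTTCC, which matches the top strand at positions 11–28; primer 1 anneals to the top strand there with its 3' end pointing upstream toward position 11.
Primer 2 (CAGGATATTATCCG) matches the top strand directly at positions 58–71; it anneals to the bottom strand with its 3' end pointing downstream toward position 71.
The 3' ends diverge (primer 1 extends toward position 1, primer 2 toward position 75), so the primers never converge on a shared product.

No product — the primers' 3' ends point away from each other.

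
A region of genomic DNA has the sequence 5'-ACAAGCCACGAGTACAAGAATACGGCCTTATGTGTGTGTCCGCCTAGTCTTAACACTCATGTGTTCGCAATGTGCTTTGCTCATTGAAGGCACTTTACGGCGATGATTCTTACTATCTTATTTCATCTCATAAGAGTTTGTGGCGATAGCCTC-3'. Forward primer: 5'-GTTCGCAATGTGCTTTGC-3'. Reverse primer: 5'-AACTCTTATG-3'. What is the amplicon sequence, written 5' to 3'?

5'-GTTCGCAATGTGCTTTGCTCATTGAAGGCACTTTACGGCGATGATTCTTACTATCTTATTTCATCTCATAAGAGTT-3'

Forward primer GTTCGCAATGTGCTTTGC is found on the top strand at positions 63–80.
The reverse primer's reverse complement is CATAAGAGTT, which matches the template at positions 129–138.
The product is the template from position 63 through 138 (76 bp).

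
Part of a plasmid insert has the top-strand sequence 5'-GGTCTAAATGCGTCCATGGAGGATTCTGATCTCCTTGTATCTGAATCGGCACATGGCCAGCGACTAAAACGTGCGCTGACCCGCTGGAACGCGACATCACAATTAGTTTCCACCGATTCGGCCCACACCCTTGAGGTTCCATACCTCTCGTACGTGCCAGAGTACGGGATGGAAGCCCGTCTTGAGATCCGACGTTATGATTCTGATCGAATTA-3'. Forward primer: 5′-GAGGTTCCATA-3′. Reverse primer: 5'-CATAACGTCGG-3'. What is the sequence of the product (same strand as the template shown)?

5'-GAGGTTCCATACCTCTCGTACGTGCCAGAGTACGGGATGGAAGCCCGTCTTGAGATCCGACGTTATG-3'

Scanning the template, GAGGTTCCATA occurs at positions 133–143; this primer anneals to the bottom strand there with its 3' end pointing downstream.
Reverse complement of the reverse primer: CCGACGTTATG. This occurs on the top strand at positions 189–199.
The product is the template from position 133 through 199 (67 bp).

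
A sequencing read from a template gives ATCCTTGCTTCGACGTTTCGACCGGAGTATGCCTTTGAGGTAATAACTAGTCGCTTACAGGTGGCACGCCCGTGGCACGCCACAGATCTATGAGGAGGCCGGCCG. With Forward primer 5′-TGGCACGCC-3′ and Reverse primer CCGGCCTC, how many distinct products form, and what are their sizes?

Two products: 41 bp, 30 bp

The forward primer TGGCACGCC matches the top strand at positions 62–70, 73–81.
The reverse primer's reverse complement is GAGGCCGG, matching at positions 95–102.
Each forward site pairs with the reverse site to give a product ending at position 102: sizes 41, 30 bp.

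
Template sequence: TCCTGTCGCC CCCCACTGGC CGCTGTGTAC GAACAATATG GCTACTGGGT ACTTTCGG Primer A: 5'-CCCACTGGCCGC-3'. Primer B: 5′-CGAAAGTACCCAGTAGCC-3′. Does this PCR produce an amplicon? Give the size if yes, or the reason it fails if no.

Yes — a 46 bp product.

Primer A (CCCACTGGCCGC) matches the top strand at positions 12–23; it acts as a forward primer.
Primer B's reverse complement is GGCTACTGGGTACTTTCG, matching the top strand at positions 40–57; it acts as a reverse primer.
The 3' ends face each other across positions 12–57, giving a 46 bp product.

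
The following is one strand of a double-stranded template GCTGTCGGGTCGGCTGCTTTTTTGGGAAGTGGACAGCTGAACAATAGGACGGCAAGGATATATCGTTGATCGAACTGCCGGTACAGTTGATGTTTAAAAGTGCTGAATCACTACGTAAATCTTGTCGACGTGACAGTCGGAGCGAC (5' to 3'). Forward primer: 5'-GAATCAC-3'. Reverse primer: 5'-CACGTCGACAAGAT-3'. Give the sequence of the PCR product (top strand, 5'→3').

Scanning the template, GAATCAC occurs at positions 105–111; this primer anneals to the bottom strand there with its 3' end pointing downstream.
The reverse primer's reverse complement is ATCTTGTCGACGTG, which matches the template at positions 119–132.
The product is the template from position 105 through 132 (28 bp).

5'-GAATCACTACGTAAATCTTGTCGACGTG-3'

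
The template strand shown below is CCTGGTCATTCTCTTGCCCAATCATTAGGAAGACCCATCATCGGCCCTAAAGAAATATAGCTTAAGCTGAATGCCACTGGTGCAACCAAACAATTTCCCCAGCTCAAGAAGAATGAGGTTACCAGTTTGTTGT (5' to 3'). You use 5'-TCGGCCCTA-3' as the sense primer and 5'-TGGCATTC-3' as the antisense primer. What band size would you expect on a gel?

Forward primer TCGGCCCTA is found on the top strand at positions 41–49.
Reverse complement of the reverse primer: GAATGCCA. This occurs on the top strand at positions 69–76.
The product runs from position 41 to position 76, so its length is 76 − 41 + 1 = 36 bp.

36 bp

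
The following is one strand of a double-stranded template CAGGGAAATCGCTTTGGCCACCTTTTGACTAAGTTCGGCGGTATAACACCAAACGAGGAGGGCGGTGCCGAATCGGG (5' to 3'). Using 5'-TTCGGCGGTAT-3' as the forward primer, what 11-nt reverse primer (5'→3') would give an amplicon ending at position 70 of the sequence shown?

The forward primer binds at positions 34–44; the product's 3' end on the top strand is position 70.
The reverse primer anneals to the top strand over positions 60–70, i.e. to GGGCGGTGCCG.
Its sequence written 5'→3' is the reverse complement: CGGCACCGCCC.

5'-CGGCACCGCCC-3'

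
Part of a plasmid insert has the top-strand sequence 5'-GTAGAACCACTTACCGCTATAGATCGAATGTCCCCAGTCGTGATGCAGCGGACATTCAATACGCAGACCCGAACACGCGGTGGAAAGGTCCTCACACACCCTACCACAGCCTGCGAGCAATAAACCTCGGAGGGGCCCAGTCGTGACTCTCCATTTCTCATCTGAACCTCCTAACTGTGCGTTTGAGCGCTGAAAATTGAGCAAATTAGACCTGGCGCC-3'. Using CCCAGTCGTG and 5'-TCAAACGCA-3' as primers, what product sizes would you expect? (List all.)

154 bp, 51 bp

The forward primer CCCAGTCGTG matches the top strand at positions 33–42, 136–145.
The reverse primer's reverse complement is TGCGTTTGA, matching at positions 178–186.
Each forward site pairs with the reverse site to give a product ending at position 186: sizes 154, 51 bp.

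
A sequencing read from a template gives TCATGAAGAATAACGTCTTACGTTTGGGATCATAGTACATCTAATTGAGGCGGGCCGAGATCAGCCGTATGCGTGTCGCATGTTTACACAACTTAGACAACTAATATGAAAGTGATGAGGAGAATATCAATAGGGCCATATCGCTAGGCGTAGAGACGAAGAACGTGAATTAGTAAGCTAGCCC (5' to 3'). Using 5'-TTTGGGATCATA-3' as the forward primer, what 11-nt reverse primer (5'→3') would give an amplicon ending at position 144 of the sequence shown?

The forward primer binds at positions 23–34; the product's 3' end on the top strand is position 144.
The reverse primer anneals to the top strand over positions 134–144, i.e. to GGCCATATCGC.
Its sequence written 5'→3' is the reverse complement: GCGATATGGCC.

5'-GCGATATGGCC-3'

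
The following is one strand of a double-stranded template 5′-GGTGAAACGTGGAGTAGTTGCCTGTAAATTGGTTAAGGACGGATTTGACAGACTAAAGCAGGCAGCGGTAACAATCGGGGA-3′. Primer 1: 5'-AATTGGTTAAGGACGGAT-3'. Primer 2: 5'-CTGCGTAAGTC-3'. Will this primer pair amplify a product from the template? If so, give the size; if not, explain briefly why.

Primer 2 (CTGCGTAAGTC) does not match the top strand, and its reverse complement GACTTACGCAG does not match either.
With no annealing site for primer 2, no amplification occurs.

No product — primer 2 has no binding site in the template.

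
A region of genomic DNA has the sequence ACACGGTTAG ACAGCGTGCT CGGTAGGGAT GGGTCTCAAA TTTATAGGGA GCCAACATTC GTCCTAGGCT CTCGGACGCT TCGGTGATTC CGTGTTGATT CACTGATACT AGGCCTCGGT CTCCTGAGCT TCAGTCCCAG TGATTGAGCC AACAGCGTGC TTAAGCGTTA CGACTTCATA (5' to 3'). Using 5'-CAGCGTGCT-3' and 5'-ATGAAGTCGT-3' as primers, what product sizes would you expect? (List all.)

168 bp, 27 bp

The forward primer CAGCGTGCT matches the top strand at positions 12–20, 153–161.
The reverse primer's reverse complement is ACGACTTCAT, matching at positions 170–179.
Each forward site pairs with the reverse site to give a product ending at position 179: sizes 168, 27 bp.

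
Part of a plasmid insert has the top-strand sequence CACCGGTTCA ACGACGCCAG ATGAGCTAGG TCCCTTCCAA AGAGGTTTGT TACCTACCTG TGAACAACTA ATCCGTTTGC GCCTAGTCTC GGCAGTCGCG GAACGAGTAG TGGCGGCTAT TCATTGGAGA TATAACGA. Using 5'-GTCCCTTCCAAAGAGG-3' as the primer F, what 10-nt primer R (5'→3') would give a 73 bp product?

5'-TCCGCGACTG-3'

The forward primer binds at positions 30–45, so a 73 bp product ends at position 30 + 73 − 1 = 102.
The reverse primer anneals to the top strand over positions 93–102, i.e. to CAGTCGCGGA.
Its sequence written 5'→3' is the reverse complement: TCCGCGACTG.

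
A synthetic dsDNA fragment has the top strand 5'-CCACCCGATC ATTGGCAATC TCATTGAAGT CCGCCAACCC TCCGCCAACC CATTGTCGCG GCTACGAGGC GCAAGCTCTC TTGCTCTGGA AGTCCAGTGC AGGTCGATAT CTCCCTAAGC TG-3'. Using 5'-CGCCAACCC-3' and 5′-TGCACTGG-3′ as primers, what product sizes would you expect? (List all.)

The forward primer CGCCAACCC matches the top strand at positions 32–40, 43–51.
The reverse primer's reverse complement is CCAGTGCA, matching at positions 94–101.
Each forward site pairs with the reverse site to give a product ending at position 101: sizes 70, 59 bp.

70 bp, 59 bp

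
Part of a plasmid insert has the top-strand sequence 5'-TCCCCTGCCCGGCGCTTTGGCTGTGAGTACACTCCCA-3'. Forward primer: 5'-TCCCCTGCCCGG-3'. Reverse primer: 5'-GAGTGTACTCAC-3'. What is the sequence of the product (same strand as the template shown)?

The forward primer matches the template at positions 1–12.
Reverse complement of the reverse primer: GTGAGTACACTC. This occurs on the top strand at positions 23–34.
The product is the template from position 1 through 34 (34 bp).

5'-TCCCCTGCCCGGCGCTTTGGCTGTGAGTACACTC-3'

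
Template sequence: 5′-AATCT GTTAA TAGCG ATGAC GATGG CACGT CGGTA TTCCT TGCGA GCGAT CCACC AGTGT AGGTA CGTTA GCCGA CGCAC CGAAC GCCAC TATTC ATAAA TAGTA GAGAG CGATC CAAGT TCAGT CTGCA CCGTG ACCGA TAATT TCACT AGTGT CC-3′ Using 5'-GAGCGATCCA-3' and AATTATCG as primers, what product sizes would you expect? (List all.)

102 bp, 38 bp

The forward primer GAGCGATCCA matches the top strand at positions 44–53, 108–117.
The reverse primer's reverse complement is CGATAATT, matching at positions 138–145.
Each forward site pairs with the reverse site to give a product ending at position 145: sizes 102, 38 bp.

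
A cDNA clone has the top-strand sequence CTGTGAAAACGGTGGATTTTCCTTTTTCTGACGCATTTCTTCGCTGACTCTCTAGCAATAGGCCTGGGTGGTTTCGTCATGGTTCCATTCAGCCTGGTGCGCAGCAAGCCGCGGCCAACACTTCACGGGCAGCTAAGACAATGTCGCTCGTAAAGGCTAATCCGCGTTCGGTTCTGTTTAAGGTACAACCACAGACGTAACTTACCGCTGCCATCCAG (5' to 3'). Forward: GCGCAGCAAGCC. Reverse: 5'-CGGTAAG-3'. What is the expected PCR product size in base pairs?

Scanning the template, GCGCAGCAAGCC occurs at positions 99–110; this primer anneals to the bottom strand there with its 3' end pointing downstream.
Taking the reverse complement of CGGTAAG gives CTTACCG, found at positions 201–207 on the template; the primer anneals here to the top strand with its 3' end pointing upstream.
Amplicon spans positions 99–207: 109 bp.

109 bp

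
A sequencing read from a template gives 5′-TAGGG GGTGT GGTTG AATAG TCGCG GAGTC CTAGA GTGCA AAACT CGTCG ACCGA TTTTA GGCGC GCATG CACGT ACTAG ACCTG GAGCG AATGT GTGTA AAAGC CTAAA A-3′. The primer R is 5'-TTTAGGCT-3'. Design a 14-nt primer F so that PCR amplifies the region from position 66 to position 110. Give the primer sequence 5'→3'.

5'-GCATGCACGTACTA-3'

The reverse primer's reverse complement AGCCTAAA matches the template at positions 103–110; the product starts at position 66.
The forward primer is identical to the top strand over positions 66–79: GCATGCACGTACTA.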